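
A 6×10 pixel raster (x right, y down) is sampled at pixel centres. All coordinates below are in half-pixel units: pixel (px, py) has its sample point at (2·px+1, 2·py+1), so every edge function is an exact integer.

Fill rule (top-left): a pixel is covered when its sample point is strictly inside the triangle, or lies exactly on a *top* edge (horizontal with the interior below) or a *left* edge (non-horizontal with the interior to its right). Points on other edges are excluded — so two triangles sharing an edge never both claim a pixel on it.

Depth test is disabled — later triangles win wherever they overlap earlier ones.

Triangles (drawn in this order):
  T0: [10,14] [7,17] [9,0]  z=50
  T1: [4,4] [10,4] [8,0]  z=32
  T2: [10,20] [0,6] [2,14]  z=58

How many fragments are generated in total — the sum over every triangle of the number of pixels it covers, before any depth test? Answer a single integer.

T0:
  2·area = 45
  edge (10, 14)→(7, 17): d=(-3,3) right/bottom  bias=-1
  edge (7, 17)→(9, 0): d=(2,-17) top-left  bias=+0
  edge (9, 0)→(10, 14): d=(1,14) right/bottom  bias=-1
    (4,0)@(9, 1): e=[42,2,1] → #
    (5,0)@(11, 1): e=[36,36,-27] → ·
    (4,1)@(9, 3): e=[36,6,3] → #
    (5,1)@(11, 3): e=[30,40,-25] → ·
    (4,2)@(9, 5): e=[30,10,5] → #
    (5,2)@(11, 5): e=[24,44,-23] → ·
    (4,3)@(9, 7): e=[24,14,7] → #
    (5,3)@(11, 7): e=[18,48,-21] → ·
    (4,4)@(9, 9): e=[18,18,9] → #
    (5,4)@(11, 9): e=[12,52,-19] → ·
    (4,5)@(9, 11): e=[12,22,11] → #
    (5,5)@(11, 11): e=[6,56,-17] → ·
    (5,6)@(11, 13): e=[0,60,-15] → ·  [on edge]
    (4,7)@(9, 15): e=[0,30,15] → ·  [on edge]
    (3,8)@(7, 17): e=[0,0,45] → ·  [on edge]
    (2,9)@(5, 19): e=[0,-30,75] → ·  [on edge]
  covered (7 px):
    · · · · # ·
    · · · · # ·
    · · · · # ·
    · · · · # ·
    · · · · # ·
    · · · · # ·
    · · · · # ·
    · · · · · ·
    · · · · · ·
    · · · · · ·
T1:
  2·area = 24  (B↔C swapped to make it positive)
  edge (4, 4)→(8, 0): d=(4,-4) top-left  bias=+0
  edge (8, 0)→(10, 4): d=(2,4) right/bottom  bias=-1
  edge (10, 4)→(4, 4): d=(-6,0) right/bottom  bias=-1
    (3,0)@(7, 1): e=[0,6,18] → #  [on edge]
    (4,0)@(9, 1): e=[8,-2,18] → ·
    (2,1)@(5, 3): e=[0,18,6] → #  [on edge]
    (4,1)@(9, 3): e=[16,2,6] → #
    (5,1)@(11, 3): e=[24,-6,6] → ·
    (1,2)@(3, 5): e=[0,30,-6] → ·  [on edge]
    (2,2)@(5, 5): e=[8,22,-6] → ·
    (3,2)@(7, 5): e=[16,14,-6] → ·
    (4,2)@(9, 5): e=[24,6,-6] → ·
    (0,3)@(1, 7): e=[0,42,-18] → ·  [on edge]
  covered (4 px):
    · · · # · ·
    · · # # # ·
    · · · · · ·
    · · · · · ·
    · · · · · ·
    · · · · · ·
    · · · · · ·
    · · · · · ·
    · · · · · ·
    · · · · · ·
T2:
  2·area = 52  (B↔C swapped to make it positive)
  edge (10, 20)→(2, 14): d=(-8,-6) top-left  bias=+0
  edge (2, 14)→(0, 6): d=(-2,-8) top-left  bias=+0
  edge (0, 6)→(10, 20): d=(10,14) right/bottom  bias=-1
    (0,4)@(1, 9): e=[34,2,16] → #
    (1,4)@(3, 9): e=[46,18,-12] → ·
    (0,5)@(1, 11): e=[18,-2,36] → ·
    (1,5)@(3, 11): e=[30,14,8] → #
    (2,5)@(5, 11): e=[42,30,-20] → ·
    (1,6)@(3, 13): e=[14,10,28] → #
    (2,6)@(5, 13): e=[26,26,0] → ·  [on edge]
    (1,7)@(3, 15): e=[-2,6,48] → ·
    (2,7)@(5, 15): e=[10,22,20] → #
    (3,7)@(7, 15): e=[22,38,-8] → ·
    (2,8)@(5, 17): e=[-6,18,40] → ·
    (3,8)@(7, 17): e=[6,34,12] → #
  covered (6 px):
    · · · · · ·
    · · · · · ·
    · · · · · ·
    · · · · · ·
    # · · · · ·
    · # · · · ·
    · # · · · ·
    · · # · · ·
    · · · # · ·
    · · · · # ·

Answer: 17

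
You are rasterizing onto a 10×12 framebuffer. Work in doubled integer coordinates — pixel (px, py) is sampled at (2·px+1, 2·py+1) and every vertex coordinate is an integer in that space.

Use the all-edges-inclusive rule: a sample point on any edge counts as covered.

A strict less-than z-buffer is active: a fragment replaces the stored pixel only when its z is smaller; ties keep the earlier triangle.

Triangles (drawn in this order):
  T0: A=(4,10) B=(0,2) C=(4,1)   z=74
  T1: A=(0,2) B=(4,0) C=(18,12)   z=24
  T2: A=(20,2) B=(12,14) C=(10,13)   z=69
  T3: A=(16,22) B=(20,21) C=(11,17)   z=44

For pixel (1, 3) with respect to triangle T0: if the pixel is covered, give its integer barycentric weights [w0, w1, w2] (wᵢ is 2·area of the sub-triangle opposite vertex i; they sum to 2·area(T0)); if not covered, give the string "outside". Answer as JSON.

T0:
  2·area = 36
  edge (4, 10)→(0, 2): d=(-4,-8) inclusive
  edge (0, 2)→(4, 1): d=(4,-1) inclusive
  edge (4, 1)→(4, 10): d=(0,9) inclusive
    (0,1)@(1, 3): e=[4,5,27] → #
    (1,1)@(3, 3): e=[20,7,9] → #
    (2,1)@(5, 3): e=[36,9,-9] → ·
    (0,2)@(1, 5): e=[-4,13,27] → ·
    (1,2)@(3, 5): e=[12,15,9] → #
    (2,2)@(5, 5): e=[28,17,-9] → ·
    (1,3)@(3, 7): e=[4,23,9] → #
    (2,3)@(5, 7): e=[20,25,-9] → ·
    (1,4)@(3, 9): e=[-4,31,9] → ·
  covered (4 px):
    · · · · · · · · · ·
    # # · · · · · · · ·
    · # · · · · · · · ·
    · # · · · · · · · ·
    · · · · · · · · · ·
    · · · · · · · · · ·
    · · · · · · · · · ·
    · · · · · · · · · ·
    · · · · · · · · · ·
    · · · · · · · · · ·
    · · · · · · · · · ·
    · · · · · · · · · ·
T1:
  2·area = 76
  edge (0, 2)→(4, 0): d=(4,-2) inclusive
  edge (4, 0)→(18, 12): d=(14,12) inclusive
  edge (18, 12)→(0, 2): d=(-18,-10) inclusive
    (1,0)@(3, 1): e=[2,26,48] → #
    (2,0)@(5, 1): e=[6,2,68] → #
    (3,0)@(7, 1): e=[10,-22,88] → ·
    (1,1)@(3, 3): e=[10,54,12] → #
    (3,1)@(7, 3): e=[18,6,52] → #
    (4,1)@(9, 3): e=[22,-18,72] → ·
    (1,2)@(3, 5): e=[18,82,-24] → ·
    (2,2)@(5, 5): e=[22,58,-4] → ·
    (3,2)@(7, 5): e=[26,34,16] → #
    (4,2)@(9, 5): e=[30,10,36] → #
    (5,2)@(11, 5): e=[34,-14,56] → ·
    (3,3)@(7, 7): e=[34,62,-20] → ·
    (4,3)@(9, 7): e=[38,38,0] → #  [on edge]
  covered (10 px):
    · # # · · · · · · ·
    · # # # · · · · · ·
    · · · # # · · · · ·
    · · · · # # · · · ·
    · · · · · · # · · ·
    · · · · · · · · · ·
    · · · · · · · · · ·
    · · · · · · · · · ·
    · · · · · · · · · ·
    · · · · · · · · · ·
    · · · · · · · · · ·
    · · · · · · · · · ·
T2:
  2·area = 32
  edge (20, 2)→(12, 14): d=(-8,12) inclusive
  edge (12, 14)→(10, 13): d=(-2,-1) inclusive
  edge (10, 13)→(20, 2): d=(10,-11) inclusive
    (7,4)@(15, 9): e=[4,13,15] → #
    (8,4)@(17, 9): e=[-20,15,37] → ·
    (6,5)@(13, 11): e=[12,7,13] → #
    (7,5)@(15, 11): e=[-12,9,35] → ·
    (5,6)@(11, 13): e=[20,1,11] → #
    (6,6)@(13, 13): e=[-4,3,33] → ·
    (5,7)@(11, 15): e=[4,-3,31] → ·
  covered (3 px):
    · · · · · · · · · ·
    · · · · · · · · · ·
    · · · · · · · · · ·
    · · · · · · · · · ·
    · · · · · · · # · ·
    · · · · · · # · · ·
    · · · · · # · · · ·
    · · · · · · · · · ·
    · · · · · · · · · ·
    · · · · · · · · · ·
    · · · · · · · · · ·
    · · · · · · · · · ·
T3:
  2·area = 25  (B↔C swapped to make it positive)
  edge (16, 22)→(11, 17): d=(-5,-5) inclusive
  edge (11, 17)→(20, 21): d=(9,4) inclusive
  edge (20, 21)→(16, 22): d=(-4,1) inclusive
    (0,3)@(1, 7): e=[0,-50,75] → ·  [on edge]
    (1,4)@(3, 9): e=[0,-40,65] → ·  [on edge]
    (2,5)@(5, 11): e=[0,-30,55] → ·  [on edge]
    (3,6)@(7, 13): e=[0,-20,45] → ·  [on edge]
    (4,7)@(9, 15): e=[0,-10,35] → ·  [on edge]
    (5,8)@(11, 17): e=[0,0,25] → #  [on edge]
    (6,8)@(13, 17): e=[10,-8,23] → ·
    (5,9)@(11, 19): e=[-10,18,17] → ·
    (6,9)@(13, 19): e=[0,10,15] → #  [on edge]
    (7,9)@(15, 19): e=[10,2,13] → #
    (8,9)@(17, 19): e=[20,-6,11] → ·
    (6,10)@(13, 21): e=[-10,28,7] → ·
    (7,10)@(15, 21): e=[0,20,5] → #  [on edge]
    (8,11)@(17, 23): e=[0,30,-5] → ·  [on edge]
  covered (6 px):
    · · · · · · · · · ·
    · · · · · · · · · ·
    · · · · · · · · · ·
    · · · · · · · · · ·
    · · · · · · · · · ·
    · · · · · · · · · ·
    · · · · · · · · · ·
    · · · · · · · · · ·
    · · · · · # · · · ·
    · · · · · · # # · ·
    · · · · · · · # # #
    · · · · · · · · · ·

Final: [23,9,4]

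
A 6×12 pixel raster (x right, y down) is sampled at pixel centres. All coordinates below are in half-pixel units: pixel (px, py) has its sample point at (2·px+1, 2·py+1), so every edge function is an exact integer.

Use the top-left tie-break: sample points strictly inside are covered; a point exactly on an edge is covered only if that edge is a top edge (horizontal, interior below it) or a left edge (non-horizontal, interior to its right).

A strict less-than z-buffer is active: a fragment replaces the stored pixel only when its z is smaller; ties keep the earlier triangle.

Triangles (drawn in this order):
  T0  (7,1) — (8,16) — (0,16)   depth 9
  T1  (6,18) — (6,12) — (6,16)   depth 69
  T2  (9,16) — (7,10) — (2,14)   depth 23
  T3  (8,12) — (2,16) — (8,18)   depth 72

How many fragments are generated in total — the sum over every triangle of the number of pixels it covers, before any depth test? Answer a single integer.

T0:
  2·area = 120
  edge (7, 1)→(8, 16): d=(1,15) right/bottom  bias=-1
  edge (8, 16)→(0, 16): d=(-8,0) right/bottom  bias=-1
  edge (0, 16)→(7, 1): d=(7,-15) top-left  bias=+0
    (3,0)@(7, 1): e=[0,120,0] → ·  [on edge]
    (3,1)@(7, 3): e=[2,104,14] → #
    (4,1)@(9, 3): e=[-28,104,44] → ·
    (3,2)@(7, 5): e=[4,88,28] → #
    (4,2)@(9, 5): e=[-26,88,58] → ·
    (2,3)@(5, 7): e=[36,72,12] → #
    (4,3)@(9, 7): e=[-24,72,72] → ·
    (2,4)@(5, 9): e=[38,56,26] → #
    (4,4)@(9, 9): e=[-22,56,86] → ·
    (1,5)@(3, 11): e=[70,40,10] → #
    (4,5)@(9, 11): e=[-20,40,100] → ·
    (1,6)@(3, 13): e=[72,24,24] → #
  covered (16 px):
    · · · · · ·
    · · · # · ·
    · · · # · ·
    · · # # · ·
    · · # # · ·
    · # # # · ·
    · # # # · ·
    # # # # · ·
    · · · · · ·
    · · · · · ·
    · · · · · ·
    · · · · · ·
T1:
  degenerate (2·area = 0) — covers nothing
T2:
  2·area = 38  (B↔C swapped to make it positive)
  edge (9, 16)→(2, 14): d=(-7,-2) top-left  bias=+0
  edge (2, 14)→(7, 10): d=(5,-4) top-left  bias=+0
  edge (7, 10)→(9, 16): d=(2,6) right/bottom  bias=-1
    (3,5)@(7, 11): e=[31,5,2] → #
    (4,5)@(9, 11): e=[35,13,-10] → ·
    (2,6)@(5, 13): e=[13,7,18] → #
    (4,6)@(9, 13): e=[21,23,-6] → ·
    (2,7)@(5, 15): e=[-1,17,22] → ·
    (3,7)@(7, 15): e=[3,25,10] → #
    (4,7)@(9, 15): e=[7,33,-2] → ·
    (3,8)@(7, 17): e=[-11,35,14] → ·
  covered (4 px):
    · · · · · ·
    · · · · · ·
    · · · · · ·
    · · · · · ·
    · · · · · ·
    · · · # · ·
    · · # # · ·
    · · · # · ·
    · · · · · ·
    · · · · · ·
    · · · · · ·
    · · · · · ·
T3:
  2·area = 36  (B↔C swapped to make it positive)
  edge (8, 12)→(8, 18): d=(0,6) right/bottom  bias=-1
  edge (8, 18)→(2, 16): d=(-6,-2) top-left  bias=+0
  edge (2, 16)→(8, 12): d=(6,-4) top-left  bias=+0
    (3,6)@(7, 13): e=[6,28,2] → #
    (4,6)@(9, 13): e=[-6,32,10] → ·
    (2,7)@(5, 15): e=[18,12,6] → #
    (4,7)@(9, 15): e=[-6,20,22] → ·
    (2,8)@(5, 17): e=[18,0,18] → #  [on edge]
    (4,8)@(9, 17): e=[-6,8,34] → ·
    (2,9)@(5, 19): e=[18,-12,30] → ·
    (3,9)@(7, 19): e=[6,-8,38] → ·
    (5,9)@(11, 19): e=[-18,0,54] → ·  [on edge]
  covered (5 px):
    · · · · · ·
    · · · · · ·
    · · · · · ·
    · · · · · ·
    · · · · · ·
    · · · · · ·
    · · · # · ·
    · · # # · ·
    · · # # · ·
    · · · · · ·
    · · · · · ·
    · · · · · ·

Final: 25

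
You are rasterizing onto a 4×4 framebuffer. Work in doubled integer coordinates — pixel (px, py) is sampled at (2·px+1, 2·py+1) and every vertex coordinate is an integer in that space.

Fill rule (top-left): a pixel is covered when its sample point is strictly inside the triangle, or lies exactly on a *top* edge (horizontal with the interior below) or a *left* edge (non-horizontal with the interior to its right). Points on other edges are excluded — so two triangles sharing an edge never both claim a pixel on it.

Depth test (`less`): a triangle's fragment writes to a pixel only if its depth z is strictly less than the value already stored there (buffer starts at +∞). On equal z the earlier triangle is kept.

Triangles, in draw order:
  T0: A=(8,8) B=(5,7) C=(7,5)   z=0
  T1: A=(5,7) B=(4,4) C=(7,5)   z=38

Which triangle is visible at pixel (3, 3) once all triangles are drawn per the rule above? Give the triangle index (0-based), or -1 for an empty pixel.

T0:
  2·area = 8
  edge (8, 8)→(5, 7): d=(-3,-1) top-left  bias=+0
  edge (5, 7)→(7, 5): d=(2,-2) top-left  bias=+0
  edge (7, 5)→(8, 8): d=(1,3) right/bottom  bias=-1
    (3,2)@(7, 5): e=[8,0,0] → ·  [on edge]
    (2,3)@(5, 7): e=[0,0,8] → #  [on edge]
    (3,3)@(7, 7): e=[2,4,2] → #
  covered (2 px):
    · · · ·
    · · · ·
    · · · ·
    · · # #
T1:
  2·area = 8
  edge (5, 7)→(4, 4): d=(-1,-3) top-left  bias=+0
  edge (4, 4)→(7, 5): d=(3,1) right/bottom  bias=-1
  edge (7, 5)→(5, 7): d=(-2,2) right/bottom  bias=-1
    (1,0)@(3, 1): e=[0,-8,16] → ·  [on edge]
    (0,1)@(1, 3): e=[-8,0,16] → ·  [on edge]
    (2,2)@(5, 5): e=[2,2,4] → #
    (3,2)@(7, 5): e=[8,0,0] → ·  [on edge]
    (2,3)@(5, 7): e=[0,8,0] → ·  [on edge]
  covered (1 px):
    · · · ·
    · · · ·
    · · # ·
    · · · ·

Z-buffer (winner per pixel, '.' = empty):
  . . . .
  . . . .
  . . 1 .
  . . 0 0

Final: 0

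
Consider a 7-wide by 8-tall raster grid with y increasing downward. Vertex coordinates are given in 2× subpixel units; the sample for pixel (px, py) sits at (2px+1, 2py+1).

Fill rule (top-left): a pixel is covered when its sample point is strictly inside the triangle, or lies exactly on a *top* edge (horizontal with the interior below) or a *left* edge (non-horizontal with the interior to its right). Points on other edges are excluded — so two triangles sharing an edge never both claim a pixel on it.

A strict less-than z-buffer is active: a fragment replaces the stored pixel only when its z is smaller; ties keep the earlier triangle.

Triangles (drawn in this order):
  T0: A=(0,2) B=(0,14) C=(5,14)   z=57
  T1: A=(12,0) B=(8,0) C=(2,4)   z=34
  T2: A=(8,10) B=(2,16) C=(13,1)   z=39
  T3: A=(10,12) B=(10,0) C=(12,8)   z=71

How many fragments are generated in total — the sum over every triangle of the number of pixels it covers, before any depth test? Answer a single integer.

T0:
  2·area = 60  (B↔C swapped to make it positive)
  edge (0, 2)→(5, 14): d=(5,12) right/bottom  bias=-1
  edge (5, 14)→(0, 14): d=(-5,0) right/bottom  bias=-1
  edge (0, 14)→(0, 2): d=(0,-12) top-left  bias=+0
    (0,2)@(1, 5): e=[3,45,12] → #
    (1,2)@(3, 5): e=[-21,45,36] → ·
    (0,3)@(1, 7): e=[13,35,12] → #
    (1,3)@(3, 7): e=[-11,35,36] → ·
    (0,4)@(1, 9): e=[23,25,12] → #
    (1,4)@(3, 9): e=[-1,25,36] → ·
    (0,5)@(1, 11): e=[33,15,12] → #
    (1,5)@(3, 11): e=[9,15,36] → #
    (2,5)@(5, 11): e=[-15,15,60] → ·
    (0,6)@(1, 13): e=[43,5,12] → #
    (2,6)@(5, 13): e=[-5,5,60] → ·
    (0,7)@(1, 15): e=[53,-5,12] → ·
  covered (7 px):
    · · · · · · ·
    · · · · · · ·
    # · · · · · ·
    # · · · · · ·
    # · · · · · ·
    # # · · · · ·
    # # · · · · ·
    · · · · · · ·
T1:
  2·area = 16  (B↔C swapped to make it positive)
  edge (12, 0)→(2, 4): d=(-10,4) right/bottom  bias=-1
  edge (2, 4)→(8, 0): d=(6,-4) top-left  bias=+0
  edge (8, 0)→(12, 0): d=(4,0) top-left  bias=+0
    (3,0)@(7, 1): e=[10,2,4] → #
    (4,0)@(9, 1): e=[2,10,4] → #
    (5,0)@(11, 1): e=[-6,18,4] → ·
    (3,1)@(7, 3): e=[-10,14,12] → ·
    (4,1)@(9, 3): e=[-18,22,12] → ·
  covered (2 px):
    · · · # # · ·
    · · · · · · ·
    · · · · · · ·
    · · · · · · ·
    · · · · · · ·
    · · · · · · ·
    · · · · · · ·
    · · · · · · ·
T2:
  2·area = 24
  edge (8, 10)→(2, 16): d=(-6,6) right/bottom  bias=-1
  edge (2, 16)→(13, 1): d=(11,-15) top-left  bias=+0
  edge (13, 1)→(8, 10): d=(-5,9) right/bottom  bias=-1
    (6,0)@(13, 1): e=[24,0,0] → ·  [on edge]
    (6,2)@(13, 5): e=[0,44,-20] → ·  [on edge]
    (4,3)@(9, 7): e=[12,6,6] → #
    (5,3)@(11, 7): e=[0,36,-12] → ·  [on edge]
    (4,4)@(9, 9): e=[0,28,-4] → ·  [on edge]
    (3,5)@(7, 11): e=[0,20,4] → ·  [on edge]
    (2,6)@(5, 13): e=[0,12,12] → ·  [on edge]
    (1,7)@(3, 15): e=[0,4,20] → ·  [on edge]
  covered (1 px):
    · · · · · · ·
    · · · · · · ·
    · · · · · · ·
    · · · · # · ·
    · · · · · · ·
    · · · · · · ·
    · · · · · · ·
    · · · · · · ·
T3:
  2·area = 24
  edge (10, 12)→(10, 0): d=(0,-12) top-left  bias=+0
  edge (10, 0)→(12, 8): d=(2,8) right/bottom  bias=-1
  edge (12, 8)→(10, 12): d=(-2,4) right/bottom  bias=-1
    (5,2)@(11, 5): e=[12,2,10] → #
    (6,2)@(13, 5): e=[36,-14,2] → ·
    (5,3)@(11, 7): e=[12,6,6] → #
    (6,3)@(13, 7): e=[36,-10,-2] → ·
    (5,4)@(11, 9): e=[12,10,2] → #
    (6,4)@(13, 9): e=[36,-6,-6] → ·
    (5,5)@(11, 11): e=[12,14,-2] → ·
  covered (3 px):
    · · · · · · ·
    · · · · · · ·
    · · · · · # ·
    · · · · · # ·
    · · · · · # ·
    · · · · · · ·
    · · · · · · ·
    · · · · · · ·

Final: 13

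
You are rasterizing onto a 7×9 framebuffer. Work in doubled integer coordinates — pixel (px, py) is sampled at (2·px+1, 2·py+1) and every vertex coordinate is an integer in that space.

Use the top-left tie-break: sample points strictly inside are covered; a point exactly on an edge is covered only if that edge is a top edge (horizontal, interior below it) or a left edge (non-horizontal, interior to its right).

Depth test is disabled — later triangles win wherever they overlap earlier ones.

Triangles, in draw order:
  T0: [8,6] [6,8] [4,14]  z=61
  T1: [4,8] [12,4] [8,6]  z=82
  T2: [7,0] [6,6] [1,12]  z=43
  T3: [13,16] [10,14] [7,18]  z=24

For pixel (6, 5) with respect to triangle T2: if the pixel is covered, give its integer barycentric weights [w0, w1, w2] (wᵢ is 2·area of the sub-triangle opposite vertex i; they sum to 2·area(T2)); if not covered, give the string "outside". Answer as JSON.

T0:
  2·area = 8  (B↔C swapped to make it positive)
  edge (8, 6)→(4, 14): d=(-4,8) right/bottom  bias=-1
  edge (4, 14)→(6, 8): d=(2,-6) top-left  bias=+0
  edge (6, 8)→(8, 6): d=(2,-2) top-left  bias=+0
    (6,0)@(13, 1): e=[-20,28,0] → .  [on edge]
    (5,1)@(11, 3): e=[-12,20,0] → .  [on edge]
    (3,2)@(7, 5): e=[12,0,-4] → .  [on edge]
    (4,2)@(9, 5): e=[-4,12,0] → .  [on edge]
    (3,3)@(7, 7): e=[4,4,0] → X  [on edge]
    (4,3)@(9, 7): e=[-12,16,4] → .
    (2,4)@(5, 9): e=[12,-4,0] → .  [on edge]
    (3,4)@(7, 9): e=[-4,8,4] → .
    (1,5)@(3, 11): e=[20,-12,0] → .  [on edge]
    (2,5)@(5, 11): e=[4,0,4] → X  [on edge]
    (3,5)@(7, 11): e=[-12,12,8] → .
    (0,6)@(1, 13): e=[28,-20,0] → .  [on edge]
    (1,8)@(3, 17): e=[-4,0,12] → .  [on edge]
  covered (2 px):
    . . . . . . .
    . . . . . . .
    . . . . . . .
    . . . X . . .
    . . . . . . .
    . . X . . . .
    . . . . . . .
    . . . . . . .
    . . . . . . .
T1:
  degenerate (2·area = 0) — covers nothing
T2:
  2·area = 24
  edge (7, 0)→(6, 6): d=(-1,6) right/bottom  bias=-1
  edge (6, 6)→(1, 12): d=(-5,6) right/bottom  bias=-1
  edge (1, 12)→(7, 0): d=(6,-12) top-left  bias=+0
    (2,2)@(5, 5): e=[7,11,6] → X
    (3,2)@(7, 5): e=[-5,-1,30] → .
    (2,3)@(5, 7): e=[5,1,18] → X
    (3,3)@(7, 7): e=[-7,-11,42] → .
    (1,4)@(3, 9): e=[15,3,6] → X
    (2,4)@(5, 9): e=[3,-9,30] → .
    (1,5)@(3, 11): e=[13,-7,18] → .
  covered (3 px):
    . . . . . . .
    . . . . . . .
    . . X . . . .
    . . X . . . .
    . X . . . . .
    . . . . . . .
    . . . . . . .
    . . . . . . .
    . . . . . . .
T3:
  2·area = 18  (B↔C swapped to make it positive)
  edge (13, 16)→(7, 18): d=(-6,2) right/bottom  bias=-1
  edge (7, 18)→(10, 14): d=(3,-4) top-left  bias=+0
  edge (10, 14)→(13, 16): d=(3,2) right/bottom  bias=-1
    (5,7)@(11, 15): e=[10,7,1] → X
    (6,7)@(13, 15): e=[6,15,-3] → .
    (4,8)@(9, 17): e=[2,5,11] → X
    (5,8)@(11, 17): e=[-2,13,7] → .
  covered (2 px):
    . . . . . . .
    . . . . . . .
    . . . . . . .
    . . . . . . .
    . . . . . . .
    . . . . . . .
    . . . . . . .
    . . . . . X .
    . . . . X . .

Answer: "outside"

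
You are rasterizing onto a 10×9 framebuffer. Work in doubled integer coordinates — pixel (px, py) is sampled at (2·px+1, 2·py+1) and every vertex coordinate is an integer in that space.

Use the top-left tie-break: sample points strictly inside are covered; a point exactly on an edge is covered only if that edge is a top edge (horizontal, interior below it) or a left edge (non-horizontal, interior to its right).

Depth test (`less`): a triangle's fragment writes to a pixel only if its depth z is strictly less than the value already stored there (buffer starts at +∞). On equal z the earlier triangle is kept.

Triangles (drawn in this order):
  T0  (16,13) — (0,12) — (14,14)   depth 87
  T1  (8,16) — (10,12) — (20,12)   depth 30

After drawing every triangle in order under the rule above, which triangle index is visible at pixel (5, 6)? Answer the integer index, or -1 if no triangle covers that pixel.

T0:
  2·area = 18  (B↔C swapped to make it positive)
  edge (16, 13)→(14, 14): d=(-2,1) right/bottom  bias=-1
  edge (14, 14)→(0, 12): d=(-14,-2) top-left  bias=+0
  edge (0, 12)→(16, 13): d=(16,1) right/bottom  bias=-1
    (3,6)@(7, 13): e=[9,0,9] → X  [on edge]
    (4,6)@(9, 13): e=[7,4,7] → X
    (5,6)@(11, 13): e=[5,8,5] → X
    (6,6)@(13, 13): e=[3,12,3] → X
    (7,6)@(15, 13): e=[1,16,1] → X
    (8,6)@(17, 13): e=[-1,20,-1] → .
    (3,7)@(7, 15): e=[5,-28,41] → .
    (4,7)@(9, 15): e=[3,-24,39] → .
    (5,7)@(11, 15): e=[1,-20,37] → .
    (6,7)@(13, 15): e=[-1,-16,35] → .
    (7,7)@(15, 15): e=[-3,-12,33] → .
  covered (5 px):
    . . . . . . . . . .
    . . . . . . . . . .
    . . . . . . . . . .
    . . . . . . . . . .
    . . . . . . . . . .
    . . . . . . . . . .
    . . . X X X X X . .
    . . . . . . . . . .
    . . . . . . . . . .
T1:
  2·area = 40
  edge (8, 16)→(10, 12): d=(2,-4) top-left  bias=+0
  edge (10, 12)→(20, 12): d=(10,0) top-left  bias=+0
  edge (20, 12)→(8, 16): d=(-12,4) right/bottom  bias=-1
    (5,6)@(11, 13): e=[6,10,24] → X
    (6,6)@(13, 13): e=[14,10,16] → X
    (7,6)@(15, 13): e=[22,10,8] → X
    (8,6)@(17, 13): e=[30,10,0] → .  [on edge]
    (4,7)@(9, 15): e=[2,30,8] → X
    (5,7)@(11, 15): e=[10,30,0] → .  [on edge]
    (6,7)@(13, 15): e=[18,30,-8] → .
    (7,7)@(15, 15): e=[26,30,-16] → .
    (2,8)@(5, 17): e=[-10,50,0] → .  [on edge]
    (4,8)@(9, 17): e=[6,50,-16] → .
  covered (4 px):
    . . . . . . . . . .
    . . . . . . . . . .
    . . . . . . . . . .
    . . . . . . . . . .
    . . . . . . . . . .
    . . . . . . . . . .
    . . . . . X X X . .
    . . . . X . . . . .
    . . . . . . . . . .

Z-buffer (winner per pixel, '.' = empty):
  . . . . . . . . . .
  . . . . . . . . . .
  . . . . . . . . . .
  . . . . . . . . . .
  . . . . . . . . . .
  . . . . . . . . . .
  . . . 0 0 1 1 1 . .
  . . . . 1 . . . . .
  . . . . . . . . . .

Answer: 1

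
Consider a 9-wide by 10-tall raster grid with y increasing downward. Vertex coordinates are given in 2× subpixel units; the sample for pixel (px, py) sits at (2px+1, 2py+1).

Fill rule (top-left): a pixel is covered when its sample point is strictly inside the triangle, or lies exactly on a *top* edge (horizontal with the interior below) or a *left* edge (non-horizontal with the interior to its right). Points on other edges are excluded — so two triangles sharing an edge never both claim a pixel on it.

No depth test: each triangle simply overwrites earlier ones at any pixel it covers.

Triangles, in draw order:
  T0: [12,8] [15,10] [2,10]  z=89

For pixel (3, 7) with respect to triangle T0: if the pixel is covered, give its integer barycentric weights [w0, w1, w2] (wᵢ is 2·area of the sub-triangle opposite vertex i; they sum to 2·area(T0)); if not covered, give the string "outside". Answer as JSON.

T0:
  2·area = 26
  edge (12, 8)→(15, 10): d=(3,2) right/bottom  bias=-1
  edge (15, 10)→(2, 10): d=(-13,0) right/bottom  bias=-1
  edge (2, 10)→(12, 8): d=(10,-2) top-left  bias=+0
    (8,3)@(17, 7): e=[-13,39,0] → ·  [on edge]
    (3,4)@(7, 9): e=[13,13,0] → #  [on edge]
    (4,4)@(9, 9): e=[9,13,4] → #
    (5,4)@(11, 9): e=[5,13,8] → #
    (6,4)@(13, 9): e=[1,13,12] → #
    (7,4)@(15, 9): e=[-3,13,16] → ·
    (3,5)@(7, 11): e=[19,-13,20] → ·
    (4,5)@(9, 11): e=[15,-13,24] → ·
    (5,5)@(11, 11): e=[11,-13,28] → ·
    (6,5)@(13, 11): e=[7,-13,32] → ·
  covered (4 px):
    · · · · · · · · ·
    · · · · · · · · ·
    · · · · · · · · ·
    · · · · · · · · ·
    · · · # # # # · ·
    · · · · · · · · ·
    · · · · · · · · ·
    · · · · · · · · ·
    · · · · · · · · ·
    · · · · · · · · ·

Result: "outside"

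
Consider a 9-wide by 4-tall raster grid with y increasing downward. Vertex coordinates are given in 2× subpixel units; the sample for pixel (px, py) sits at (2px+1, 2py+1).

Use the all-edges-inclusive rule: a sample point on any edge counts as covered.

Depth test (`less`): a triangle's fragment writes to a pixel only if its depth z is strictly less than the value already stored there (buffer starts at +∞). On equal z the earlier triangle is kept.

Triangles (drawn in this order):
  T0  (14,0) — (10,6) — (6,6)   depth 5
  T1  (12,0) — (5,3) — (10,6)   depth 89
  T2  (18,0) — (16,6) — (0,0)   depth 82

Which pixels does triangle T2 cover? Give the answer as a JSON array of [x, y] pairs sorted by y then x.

T0:
  2·area = 24
  edge (14, 0)→(10, 6): d=(-4,6) inclusive
  edge (10, 6)→(6, 6): d=(-4,0) inclusive
  edge (6, 6)→(14, 0): d=(8,-6) inclusive
    (6,0)@(13, 1): e=[2,20,2] → #
    (7,0)@(15, 1): e=[-10,20,14] → ·
    (5,1)@(11, 3): e=[6,12,6] → #
    (6,1)@(13, 3): e=[-6,12,18] → ·
    (4,2)@(9, 5): e=[10,4,10] → #
    (5,2)@(11, 5): e=[-2,4,22] → ·
    (4,3)@(9, 7): e=[2,-4,26] → ·
  covered (3 px):
    · · · · · · # · ·
    · · · · · # · · ·
    · · · · # · · · ·
    · · · · · · · · ·
T1:
  2·area = 36  (B↔C swapped to make it positive)
  edge (12, 0)→(10, 6): d=(-2,6) inclusive
  edge (10, 6)→(5, 3): d=(-5,-3) inclusive
  edge (5, 3)→(12, 0): d=(7,-3) inclusive
    (5,0)@(11, 1): e=[4,28,4] → #
    (6,0)@(13, 1): e=[-8,34,10] → ·
    (2,1)@(5, 3): e=[36,0,0] → #  [on edge]
    (3,1)@(7, 3): e=[24,6,6] → #
    (4,1)@(9, 3): e=[12,12,12] → #
    (5,1)@(11, 3): e=[0,18,18] → #  [on edge]
    (6,1)@(13, 3): e=[-12,24,24] → ·
    (2,2)@(5, 5): e=[32,-10,14] → ·
    (3,2)@(7, 5): e=[20,-4,20] → ·
    (4,2)@(9, 5): e=[8,2,26] → #
    (5,2)@(11, 5): e=[-4,8,32] → ·
    (4,3)@(9, 7): e=[4,-8,40] → ·
  covered (6 px):
    · · · · · # · · ·
    · · # # # # · · ·
    · · · · # · · · ·
    · · · · · · · · ·
T2:
  2·area = 108
  edge (18, 0)→(16, 6): d=(-2,6) inclusive
  edge (16, 6)→(0, 0): d=(-16,-6) inclusive
  edge (0, 0)→(18, 0): d=(18,0) inclusive
    (1,0)@(3, 1): e=[88,2,18] → #
    (2,0)@(5, 1): e=[76,14,18] → #
    (3,0)@(7, 1): e=[64,26,18] → #
    (4,0)@(9, 1): e=[52,38,18] → #
    (5,0)@(11, 1): e=[40,50,18] → #
    (6,0)@(13, 1): e=[28,62,18] → #
    (7,0)@(15, 1): e=[16,74,18] → #
    (8,0)@(17, 1): e=[4,86,18] → #
    (1,1)@(3, 3): e=[84,-30,54] → ·
    (2,1)@(5, 3): e=[72,-18,54] → ·
    (3,1)@(7, 3): e=[60,-6,54] → ·
    (4,1)@(9, 3): e=[48,6,54] → #
    (8,1)@(17, 3): e=[0,54,54] → #  [on edge]
  covered (14 px):
    · # # # # # # # #
    · · · · # # # # #
    · · · · · · · # ·
    · · · · · · · · ·

Final: [[1,0],[2,0],[3,0],[4,0],[5,0],[6,0],[7,0],[8,0],[4,1],[5,1],[6,1],[7,1],[8,1],[7,2]]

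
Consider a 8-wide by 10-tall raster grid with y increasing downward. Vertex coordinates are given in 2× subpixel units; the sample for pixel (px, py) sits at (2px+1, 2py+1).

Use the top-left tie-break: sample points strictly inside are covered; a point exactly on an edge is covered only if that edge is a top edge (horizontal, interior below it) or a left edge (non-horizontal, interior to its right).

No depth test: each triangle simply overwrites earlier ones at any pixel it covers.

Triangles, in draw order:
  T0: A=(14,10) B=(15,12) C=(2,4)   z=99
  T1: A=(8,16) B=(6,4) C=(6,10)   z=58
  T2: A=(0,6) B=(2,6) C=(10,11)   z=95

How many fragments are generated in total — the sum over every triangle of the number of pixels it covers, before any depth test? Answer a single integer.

T0:
  2·area = 18
  edge (14, 10)→(15, 12): d=(1,2) right/bottom  bias=-1
  edge (15, 12)→(2, 4): d=(-13,-8) top-left  bias=+0
  edge (2, 4)→(14, 10): d=(12,6) right/bottom  bias=-1
    (3,3)@(7, 7): e=[11,1,6] → X
    (4,3)@(9, 7): e=[7,17,-6] → .
    (3,4)@(7, 9): e=[13,-25,30] → .
    (5,4)@(11, 9): e=[5,7,6] → X
    (6,4)@(13, 9): e=[1,23,-6] → .
    (5,5)@(11, 11): e=[7,-19,30] → .
  covered (2 px):
    . . . . . . . .
    . . . . . . . .
    . . . . . . . .
    . . . X . . . .
    . . . . . X . .
    . . . . . . . .
    . . . . . . . .
    . . . . . . . .
    . . . . . . . .
    . . . . . . . .
T1:
  2·area = 12  (B↔C swapped to make it positive)
  edge (8, 16)→(6, 10): d=(-2,-6) top-left  bias=+0
  edge (6, 10)→(6, 4): d=(0,-6) top-left  bias=+0
  edge (6, 4)→(8, 16): d=(2,12) right/bottom  bias=-1
    (1,0)@(3, 1): e=[0,-18,30] → .  [on edge]
    (2,3)@(5, 7): e=[0,-6,18] → .  [on edge]
    (3,5)@(7, 11): e=[4,6,2] → X
    (4,5)@(9, 11): e=[16,18,-22] → .
    (3,6)@(7, 13): e=[0,6,6] → X  [on edge]
    (4,6)@(9, 13): e=[12,18,-18] → .
    (3,7)@(7, 15): e=[-4,6,10] → .
    (4,9)@(9, 19): e=[0,18,-6] → .  [on edge]
  covered (2 px):
    . . . . . . . .
    . . . . . . . .
    . . . . . . . .
    . . . . . . . .
    . . . . . . . .
    . . . X . . . .
    . . . X . . . .
    . . . . . . . .
    . . . . . . . .
    . . . . . . . .
T2:
  2·area = 10
  edge (0, 6)→(2, 6): d=(2,0) top-left  bias=+0
  edge (2, 6)→(10, 11): d=(8,5) right/bottom  bias=-1
  edge (10, 11)→(0, 6): d=(-10,-5) top-left  bias=+0
    (1,3)@(3, 7): e=[2,3,5] → X
    (2,3)@(5, 7): e=[2,-7,15] → .
    (1,4)@(3, 9): e=[6,19,-15] → .
  covered (1 px):
    . . . . . . . .
    . . . . . . . .
    . . . . . . . .
    . X . . . . . .
    . . . . . . . .
    . . . . . . . .
    . . . . . . . .
    . . . . . . . .
    . . . . . . . .
    . . . . . . . .

Result: 5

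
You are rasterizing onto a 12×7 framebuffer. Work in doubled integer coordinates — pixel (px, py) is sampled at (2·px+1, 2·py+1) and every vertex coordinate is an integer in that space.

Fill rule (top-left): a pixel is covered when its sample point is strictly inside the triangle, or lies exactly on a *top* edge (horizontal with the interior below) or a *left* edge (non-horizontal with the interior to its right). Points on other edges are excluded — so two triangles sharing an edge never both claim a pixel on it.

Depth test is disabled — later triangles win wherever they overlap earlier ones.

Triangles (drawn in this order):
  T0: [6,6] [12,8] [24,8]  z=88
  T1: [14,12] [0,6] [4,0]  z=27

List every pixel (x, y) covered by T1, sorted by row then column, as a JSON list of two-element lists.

T0:
  2·area = 24  (B↔C swapped to make it positive)
  edge (6, 6)→(24, 8): d=(18,2) right/bottom  bias=-1
  edge (24, 8)→(12, 8): d=(-12,0) right/bottom  bias=-1
  edge (12, 8)→(6, 6): d=(-6,-2) top-left  bias=+0
    (1,2)@(3, 5): e=[-12,36,0] → ·  [on edge]
    (4,3)@(9, 7): e=[12,12,0] → █  [on edge]
    (5,3)@(11, 7): e=[8,12,4] → █
    (6,3)@(13, 7): e=[4,12,8] → █
    (7,3)@(15, 7): e=[0,12,12] → ·  [on edge]
    (4,4)@(9, 9): e=[48,-12,-12] → ·
    (5,4)@(11, 9): e=[44,-12,-8] → ·
    (6,4)@(13, 9): e=[40,-12,-4] → ·
    (7,4)@(15, 9): e=[36,-12,0] → ·  [on edge]
    (10,5)@(21, 11): e=[60,-36,0] → ·  [on edge]
  covered (3 px):
    · · · · · · · · · · · ·
    · · · · · · · · · · · ·
    · · · · · · · · · · · ·
    · · · · █ █ █ · · · · ·
    · · · · · · · · · · · ·
    · · · · · · · · · · · ·
    · · · · · · · · · · · ·
T1:
  2·area = 108
  edge (14, 12)→(0, 6): d=(-14,-6) top-left  bias=+0
  edge (0, 6)→(4, 0): d=(4,-6) top-left  bias=+0
  edge (4, 0)→(14, 12): d=(10,12) right/bottom  bias=-1
    (1,1)@(3, 3): e=[60,6,42] → █
    (2,1)@(5, 3): e=[72,18,18] → █
    (3,1)@(7, 3): e=[84,30,-6] → ·
    (0,2)@(1, 5): e=[20,2,86] → █
    (3,2)@(7, 5): e=[56,38,14] → █
    (4,2)@(9, 5): e=[68,50,-10] → ·
    (0,3)@(1, 7): e=[-8,10,106] → ·
    (1,3)@(3, 7): e=[4,22,82] → █
    (4,3)@(9, 7): e=[40,58,10] → █
    (5,3)@(11, 7): e=[52,70,-14] → ·
    (1,4)@(3, 9): e=[-24,30,102] → ·
    (2,4)@(5, 9): e=[-12,42,78] → ·
    (3,4)@(7, 9): e=[0,54,54] → █  [on edge]
  covered (14 px):
    · · · · · · · · · · · ·
    · █ █ · · · · · · · · ·
    █ █ █ █ · · · · · · · ·
    · █ █ █ █ · · · · · · ·
    · · · █ █ █ · · · · · ·
    · · · · · · █ · · · · ·
    · · · · · · · · · · · ·

Final: [[1,1],[2,1],[0,2],[1,2],[2,2],[3,2],[1,3],[2,3],[3,3],[4,3],[3,4],[4,4],[5,4],[6,5]]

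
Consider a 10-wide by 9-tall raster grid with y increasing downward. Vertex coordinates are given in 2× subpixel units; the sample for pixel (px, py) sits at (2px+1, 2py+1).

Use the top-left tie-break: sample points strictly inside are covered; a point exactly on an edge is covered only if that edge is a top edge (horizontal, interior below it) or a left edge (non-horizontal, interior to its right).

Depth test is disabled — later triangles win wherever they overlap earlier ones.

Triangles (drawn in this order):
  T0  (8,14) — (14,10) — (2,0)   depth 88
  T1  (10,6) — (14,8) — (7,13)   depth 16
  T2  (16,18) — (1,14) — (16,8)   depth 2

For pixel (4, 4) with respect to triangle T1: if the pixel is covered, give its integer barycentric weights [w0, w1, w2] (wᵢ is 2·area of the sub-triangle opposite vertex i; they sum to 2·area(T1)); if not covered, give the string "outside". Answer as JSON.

T0:
  2·area = 108  (B↔C swapped to make it positive)
  edge (8, 14)→(2, 0): d=(-6,-14) top-left  bias=+0
  edge (2, 0)→(14, 10): d=(12,10) right/bottom  bias=-1
  edge (14, 10)→(8, 14): d=(-6,4) right/bottom  bias=-1
    (1,0)@(3, 1): e=[8,2,98] → █
    (2,0)@(5, 1): e=[36,-18,90] → ·
    (1,1)@(3, 3): e=[-4,26,86] → ·
    (2,1)@(5, 3): e=[24,6,78] → █
    (3,1)@(7, 3): e=[52,-14,70] → ·
    (2,2)@(5, 5): e=[12,30,66] → █
    (3,2)@(7, 5): e=[40,10,58] → █
    (4,2)@(9, 5): e=[68,-10,50] → ·
    (2,3)@(5, 7): e=[0,54,54] → █  [on edge]
    (4,3)@(9, 7): e=[56,14,38] → █
    (5,3)@(11, 7): e=[84,-6,30] → ·
    (2,4)@(5, 9): e=[-12,78,42] → ·
  covered (14 px):
    · █ · · · · · · · ·
    · · █ · · · · · · ·
    · · █ █ · · · · · ·
    · · █ █ █ · · · · ·
    · · · █ █ █ · · · ·
    · · · █ █ █ · · · ·
    · · · · █ · · · · ·
    · · · · · · · · · ·
    · · · · · · · · · ·
T1:
  2·area = 34
  edge (10, 6)→(14, 8): d=(4,2) right/bottom  bias=-1
  edge (14, 8)→(7, 13): d=(-7,5) right/bottom  bias=-1
  edge (7, 13)→(10, 6): d=(3,-7) top-left  bias=+0
    (5,3)@(11, 7): e=[2,22,10] → █
    (6,3)@(13, 7): e=[-2,12,24] → ·
    (4,4)@(9, 9): e=[14,18,2] → █
    (6,4)@(13, 9): e=[6,-2,30] → ·
    (4,5)@(9, 11): e=[22,4,8] → █
    (5,5)@(11, 11): e=[18,-6,22] → ·
    (3,6)@(7, 13): e=[34,0,0] → ·  [on edge]
    (4,6)@(9, 13): e=[30,-10,14] → ·
  covered (4 px):
    · · · · · · · · · ·
    · · · · · · · · · ·
    · · · · · · · · · ·
    · · · · · █ · · · ·
    · · · · █ █ · · · ·
    · · · · █ · · · · ·
    · · · · · · · · · ·
    · · · · · · · · · ·
    · · · · · · · · · ·
T2:
  2·area = 150
  edge (16, 18)→(1, 14): d=(-15,-4) top-left  bias=+0
  edge (1, 14)→(16, 8): d=(15,-6) top-left  bias=+0
  edge (16, 8)→(16, 18): d=(0,10) right/bottom  bias=-1
    (7,4)@(15, 9): e=[131,9,10] → █
    (8,4)@(17, 9): e=[139,21,-10] → ·
    (4,5)@(9, 11): e=[77,3,70] → █
    (5,5)@(11, 11): e=[85,15,50] → █
    (6,5)@(13, 11): e=[93,27,30] → █
    (8,5)@(17, 11): e=[109,51,-10] → ·
    (2,6)@(5, 13): e=[31,9,110] → █
    (3,6)@(7, 13): e=[39,21,90] → █
    (8,6)@(17, 13): e=[79,81,-10] → ·
    (2,7)@(5, 15): e=[1,39,110] → █
    (8,7)@(17, 15): e=[49,111,-10] → ·
    (2,8)@(5, 17): e=[-29,69,110] → ·
  covered (19 px):
    · · · · · · · · · ·
    · · · · · · · · · ·
    · · · · · · · · · ·
    · · · · · · · · · ·
    · · · · · · · █ · ·
    · · · · █ █ █ █ · ·
    · · █ █ █ █ █ █ · ·
    · · █ █ █ █ █ █ · ·
    · · · · · · █ █ · ·

Answer: [18,2,14]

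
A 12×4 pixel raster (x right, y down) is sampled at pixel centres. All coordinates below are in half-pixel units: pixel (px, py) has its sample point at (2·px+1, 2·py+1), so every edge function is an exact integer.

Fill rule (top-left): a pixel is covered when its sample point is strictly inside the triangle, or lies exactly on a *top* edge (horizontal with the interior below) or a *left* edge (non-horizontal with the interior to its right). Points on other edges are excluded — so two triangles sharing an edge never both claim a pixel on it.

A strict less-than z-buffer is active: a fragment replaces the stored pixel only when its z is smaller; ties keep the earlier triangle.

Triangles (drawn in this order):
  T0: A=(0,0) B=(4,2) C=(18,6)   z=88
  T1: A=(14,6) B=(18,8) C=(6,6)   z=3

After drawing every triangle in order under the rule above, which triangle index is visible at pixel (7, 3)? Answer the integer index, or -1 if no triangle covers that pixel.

T0:
  2·area = 12  (B↔C swapped to make it positive)
  edge (0, 0)→(18, 6): d=(18,6) right/bottom  bias=-1
  edge (18, 6)→(4, 2): d=(-14,-4) top-left  bias=+0
  edge (4, 2)→(0, 0): d=(-4,-2) top-left  bias=+0
    (1,0)@(3, 1): e=[0,10,2] → ·  [on edge]
    (4,1)@(9, 3): e=[0,6,6] → ·  [on edge]
    (7,2)@(15, 5): e=[0,2,10] → ·  [on edge]
    (10,3)@(21, 7): e=[0,-2,14] → ·  [on edge]
  covered (0 px):
    · · · · · · · · · · · ·
    · · · · · · · · · · · ·
    · · · · · · · · · · · ·
    · · · · · · · · · · · ·
T1:
  2·area = 16
  edge (14, 6)→(18, 8): d=(4,2) right/bottom  bias=-1
  edge (18, 8)→(6, 6): d=(-12,-2) top-left  bias=+0
  edge (6, 6)→(14, 6): d=(8,0) top-left  bias=+0
    (6,3)@(13, 7): e=[6,2,8] → █
    (7,3)@(15, 7): e=[2,6,8] → █
    (8,3)@(17, 7): e=[-2,10,8] → ·
  covered (2 px):
    · · · · · · · · · · · ·
    · · · · · · · · · · · ·
    · · · · · · · · · · · ·
    · · · · · · █ █ · · · ·

Z-buffer (winner per pixel, '.' = empty):
  . . . . . . . . . . . .
  . . . . . . . . . . . .
  . . . . . . . . . . . .
  . . . . . . 1 1 . . . .

Final: 1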